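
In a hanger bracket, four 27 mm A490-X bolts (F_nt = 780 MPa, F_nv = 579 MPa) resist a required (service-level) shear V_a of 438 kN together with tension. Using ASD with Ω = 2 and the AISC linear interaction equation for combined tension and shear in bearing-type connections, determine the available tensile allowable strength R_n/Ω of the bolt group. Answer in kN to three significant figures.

571 kN

A_b = π·27²/4 = 572.6 mm²; f_rv = 438 × 1000 / (4 × 572.6) = 191.2 MPa.
F'_nt = 1.3 F_nt − (Ω F_nt / F_nv) f_rv = 1.3·780 − (2·780/579)·191.2 = 498.7 MPa, capped at F_nt → F'_nt = 498.7 MPa.
R_n = F'_nt · A_b · n = 498.7 × 572.6 × 4 / 1000 = 1142 kN.
Allowable strength R_n/Ω = 1142 / 2 = 571 kN.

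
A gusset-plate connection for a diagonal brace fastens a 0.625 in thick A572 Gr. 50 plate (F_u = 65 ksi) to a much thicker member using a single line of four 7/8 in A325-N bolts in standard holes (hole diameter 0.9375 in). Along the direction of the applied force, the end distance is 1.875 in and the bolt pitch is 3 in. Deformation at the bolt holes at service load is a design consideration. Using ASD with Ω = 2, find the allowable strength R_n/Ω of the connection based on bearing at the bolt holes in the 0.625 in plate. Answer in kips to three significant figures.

Per bolt r_n = 1.2 l_c t F_u ≤ 2.4 d t F_u; upper limit = 2.4 × 0.875 × 0.625 × 65 = 85.31 kips.
Edge bolt: l_c = 1.875 − 0.9375/2 = 1.406 in → 1.2 × 1.406 × 0.625 × 65 = 68.55 → r_n = 68.55 kips.
Interior bolts: l_c = 3 − 0.9375 = 2.062 in → 1.2 × 2.062 × 0.625 × 65 = 100.5 → r_n = 85.31 kips.
R_n = 1 × 68.55 + 3 × 85.31 = 324.5 kips.
Allowable strength R_n/Ω = 324.5 / 2 = 162 kips.

162 kips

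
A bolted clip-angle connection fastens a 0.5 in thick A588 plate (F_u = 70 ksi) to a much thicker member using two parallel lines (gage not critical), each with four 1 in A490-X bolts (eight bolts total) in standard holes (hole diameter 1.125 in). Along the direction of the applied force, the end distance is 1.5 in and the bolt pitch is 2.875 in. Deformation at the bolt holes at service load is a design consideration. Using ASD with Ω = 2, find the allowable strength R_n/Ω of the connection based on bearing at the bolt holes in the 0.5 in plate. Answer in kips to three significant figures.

Per bolt r_n = 1.2 l_c t F_u ≤ 2.4 d t F_u; upper limit = 2.4 × 1 × 0.5 × 70 = 84 kips.
Edge bolt: l_c = 1.5 − 1.125/2 = 0.9375 in → 1.2 × 0.9375 × 0.5 × 70 = 39.38 → r_n = 39.38 kips.
Interior bolts: l_c = 2.875 − 1.125 = 1.75 in → 1.2 × 1.75 × 0.5 × 70 = 73.5 → r_n = 73.5 kips.
R_n = 2 × 39.38 + 6 × 73.5 = 519.8 kips.
Allowable strength R_n/Ω = 519.8 / 2 = 260 kips.

260 kips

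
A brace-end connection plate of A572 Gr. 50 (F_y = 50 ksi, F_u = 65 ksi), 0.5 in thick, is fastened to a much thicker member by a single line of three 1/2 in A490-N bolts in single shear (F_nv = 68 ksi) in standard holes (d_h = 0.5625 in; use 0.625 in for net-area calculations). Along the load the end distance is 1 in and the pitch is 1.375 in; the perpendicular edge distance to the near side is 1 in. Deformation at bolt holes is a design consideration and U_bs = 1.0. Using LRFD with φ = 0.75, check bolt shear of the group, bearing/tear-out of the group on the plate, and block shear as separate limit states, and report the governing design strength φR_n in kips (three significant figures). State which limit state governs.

Bolt shear: A_b = π·0.5²/4 = 0.1963 in²; R_n = 68 × 0.1963 × 3 × 1 = 40.06 kips → 0.75 × 40.06 = 30 kips.
Bearing: edge l_c = 0.7188, r_n = 28.03 kips; interior l_c = 0.8125, r_n = 31.69 kips; R_n = 28.03 + 2·31.69 = 91.41 kips → 68.6 kips.
Block shear: A_gv = 1.875, A_nv = 1.094, A_nt = 0.3438 in²; R_n = min(0.6F_uA_nv, 0.6F_yA_gv) + U_bs·F_u·A_nt = 65 kips → 48.8 kips.
Bolt shear governs: 30 kips.

30 kips (bolt shear governs)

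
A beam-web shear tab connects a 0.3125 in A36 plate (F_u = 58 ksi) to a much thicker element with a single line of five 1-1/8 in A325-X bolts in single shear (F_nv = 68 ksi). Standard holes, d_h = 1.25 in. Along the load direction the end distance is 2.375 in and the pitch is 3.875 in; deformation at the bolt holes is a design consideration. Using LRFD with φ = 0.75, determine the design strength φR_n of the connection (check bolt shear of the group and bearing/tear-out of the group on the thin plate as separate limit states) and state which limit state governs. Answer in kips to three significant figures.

Bolt shear: A_b = π·1.125²/4 = 0.994 in²; R_n = 68 × 0.994 × 5 × 1 = 338 kips → 0.75 × 338 = 253 kips.
Bearing (1.2 l_c t F_u ≤ 2.4 d t F_u): upper limit = 2.4·1.125·0.3125·58 = 48.94 kips.
  Edge l_c = 2.375 − 1.25/2 = 1.75 → r_n = 38.06 kips; interior l_c = 3.875 − 1.25 = 2.625 → r_n = 48.94 kips.
  R_n,bearing = 1·38.06 + 4·48.94 = 233.8 kips → 0.75 × 233.8 = 175 kips.
Bearing governs: 175 kips.

175 kips (bearing governs)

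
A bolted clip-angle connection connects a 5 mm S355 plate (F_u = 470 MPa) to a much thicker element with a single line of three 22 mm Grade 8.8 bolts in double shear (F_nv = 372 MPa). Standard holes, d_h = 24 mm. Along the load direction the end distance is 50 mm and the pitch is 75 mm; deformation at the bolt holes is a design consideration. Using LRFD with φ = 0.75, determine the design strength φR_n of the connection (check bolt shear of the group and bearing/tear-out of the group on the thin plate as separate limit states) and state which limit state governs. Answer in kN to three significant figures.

Bolt shear: A_b = π·22²/4 = 380.1 mm²; R_n = 372 × 380.1 × 3 × 2 / 1000 = 848.5 kN → 0.75 × 848.5 = 636 kN.
Bearing (1.2 l_c t F_u ≤ 2.4 d t F_u): upper limit = 2.4·22·5·470 / 1000 = 124.1 kN.
  Edge l_c = 50 − 24/2 = 38 → r_n = 107.2 kN; interior l_c = 75 − 24 = 51 → r_n = 124.1 kN.
  R_n,bearing = 1·107.2 + 2·124.1 = 355.3 kN → 0.75 × 355.3 = 266 kN.
Bearing governs: 266 kN.

266 kN (bearing governs)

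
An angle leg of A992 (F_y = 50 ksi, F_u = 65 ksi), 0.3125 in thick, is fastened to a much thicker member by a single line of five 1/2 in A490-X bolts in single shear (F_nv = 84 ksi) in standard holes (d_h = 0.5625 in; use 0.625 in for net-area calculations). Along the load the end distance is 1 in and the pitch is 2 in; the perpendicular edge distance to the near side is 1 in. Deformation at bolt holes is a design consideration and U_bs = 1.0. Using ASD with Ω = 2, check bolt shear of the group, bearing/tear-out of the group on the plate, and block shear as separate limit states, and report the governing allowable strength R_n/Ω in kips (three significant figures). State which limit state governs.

Bolt shear: A_b = π·0.5²/4 = 0.1963 in²; R_n = 84 × 0.1963 × 5 × 1 = 82.47 kips → 82.47 / 2 = 41.2 kips.
Bearing: edge l_c = 0.7188, r_n = 17.52 kips; interior l_c = 1.438, r_n = 24.38 kips; R_n = 17.52 + 4·24.38 = 115 kips → 57.5 kips.
Block shear: A_gv = 2.812, A_nv = 1.934, A_nt = 0.2148 in²; R_n = min(0.6F_uA_nv, 0.6F_yA_gv) + U_bs·F_u·A_nt = 89.38 kips → 44.7 kips.
Bolt shear governs: 41.2 kips.

41.2 kips (bolt shear governs)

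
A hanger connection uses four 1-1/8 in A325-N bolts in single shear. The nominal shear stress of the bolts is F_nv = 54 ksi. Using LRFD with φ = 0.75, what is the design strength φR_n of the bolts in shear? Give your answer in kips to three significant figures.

161 kips

A_b = π × 1.125² / 4 = 0.994 in².
R_n = F_nv · A_b · n · n_s = 54 × 0.994 × 4 × 1 = 214.7 kips.
Design strength φR_n = 0.75 × 214.7 = 161 kips.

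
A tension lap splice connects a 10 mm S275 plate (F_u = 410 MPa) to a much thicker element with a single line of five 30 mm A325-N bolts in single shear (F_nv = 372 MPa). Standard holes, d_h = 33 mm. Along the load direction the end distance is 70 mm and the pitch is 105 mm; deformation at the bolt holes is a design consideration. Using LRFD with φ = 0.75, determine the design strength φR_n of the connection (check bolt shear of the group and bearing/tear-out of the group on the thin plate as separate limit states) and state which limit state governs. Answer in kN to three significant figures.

986 kN (bolt shear governs)

Bolt shear: A_b = π·30²/4 = 706.9 mm²; R_n = 372 × 706.9 × 5 × 1 / 1000 = 1315 kN → 0.75 × 1315 = 986 kN.
Bearing (1.2 l_c t F_u ≤ 2.4 d t F_u): upper limit = 2.4·30·10·410 / 1000 = 295.2 kN.
  Edge l_c = 70 − 33/2 = 53.5 → r_n = 263.2 kN; interior l_c = 105 − 33 = 72 → r_n = 295.2 kN.
  R_n,bearing = 1·263.2 + 4·295.2 = 1444 kN → 0.75 × 1444 = 1080 kN.
Bolt shear governs: 986 kN.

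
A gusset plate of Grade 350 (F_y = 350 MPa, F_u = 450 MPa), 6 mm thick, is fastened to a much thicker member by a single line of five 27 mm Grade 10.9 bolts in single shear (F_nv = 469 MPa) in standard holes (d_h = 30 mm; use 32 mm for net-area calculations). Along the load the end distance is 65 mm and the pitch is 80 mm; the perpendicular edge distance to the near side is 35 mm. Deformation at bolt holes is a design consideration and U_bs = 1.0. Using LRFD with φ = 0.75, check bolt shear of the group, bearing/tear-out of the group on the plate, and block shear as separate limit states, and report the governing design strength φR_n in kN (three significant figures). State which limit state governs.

Bolt shear: A_b = π·27²/4 = 572.6 mm²; R_n = 469 × 572.6 × 5 × 1 / 1000 = 1343 kN → 0.75 × 1343 = 1010 kN.
Bearing: edge l_c = 50, r_n = 162 kN; interior l_c = 50, r_n = 162 kN; R_n = 162 + 4·162 = 810 kN → 608 kN.
Block shear: A_gv = 2310, A_nv = 1446, A_nt = 114 mm²; R_n = min(0.6F_uA_nv, 0.6F_yA_gv) + U_bs·F_u·A_nt = 441.7 kN → 331 kN.
Block shear governs: 331 kN.

331 kN (block shear governs)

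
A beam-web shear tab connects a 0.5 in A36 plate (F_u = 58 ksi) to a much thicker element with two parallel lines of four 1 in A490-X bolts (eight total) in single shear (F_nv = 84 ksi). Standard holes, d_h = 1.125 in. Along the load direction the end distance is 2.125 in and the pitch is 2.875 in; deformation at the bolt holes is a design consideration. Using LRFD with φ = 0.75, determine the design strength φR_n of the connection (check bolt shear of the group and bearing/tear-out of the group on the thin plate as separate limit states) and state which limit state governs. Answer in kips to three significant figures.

356 kips (bearing governs)

Bolt shear: A_b = π·1²/4 = 0.7854 in²; R_n = 84 × 0.7854 × 8 × 1 = 527.8 kips → 0.75 × 527.8 = 396 kips.
Bearing (1.2 l_c t F_u ≤ 2.4 d t F_u): upper limit = 2.4·1·0.5·58 = 69.6 kips.
  Edge l_c = 2.125 − 1.125/2 = 1.562 → r_n = 54.38 kips; interior l_c = 2.875 − 1.125 = 1.75 → r_n = 60.9 kips.
  R_n,bearing = 2·54.38 + 6·60.9 = 474.2 kips → 0.75 × 474.2 = 356 kips.
Bearing governs: 356 kips.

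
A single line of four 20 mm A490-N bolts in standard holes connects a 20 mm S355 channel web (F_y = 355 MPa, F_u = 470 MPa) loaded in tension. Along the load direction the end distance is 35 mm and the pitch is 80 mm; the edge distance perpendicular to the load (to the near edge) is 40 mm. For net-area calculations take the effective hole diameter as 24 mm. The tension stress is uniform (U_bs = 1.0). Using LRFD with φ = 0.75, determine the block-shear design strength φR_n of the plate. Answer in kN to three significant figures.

Shear plane L_v = 35 + 3·80 = 275 mm; A_gv = 275 × 20 = 5500 mm².
A_nv = (275 − 3.5·24) × 20 = 3820 mm².
A_nt = (40 − 0.5·24) × 20 = 560 mm².
0.6 F_u A_nv = 1077 kN; 0.6 F_y A_gv = 1172 kN → shear rupture governs the shear term.
R_n = 1077 + 1.0 × 470 × 560 / 1000 = 1340 kN.
Design strength φR_n = 0.75 × 1340 = 1010 kN.

1010 kN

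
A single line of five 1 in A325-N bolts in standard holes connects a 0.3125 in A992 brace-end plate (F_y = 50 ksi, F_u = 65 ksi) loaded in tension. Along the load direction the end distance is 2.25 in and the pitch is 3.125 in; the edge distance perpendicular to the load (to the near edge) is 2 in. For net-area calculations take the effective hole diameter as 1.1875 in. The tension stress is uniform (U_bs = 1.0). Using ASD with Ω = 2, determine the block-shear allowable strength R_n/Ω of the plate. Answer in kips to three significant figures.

71.6 kips

Shear plane L_v = 2.25 + 4·3.125 = 14.75 in; A_gv = 14.75 × 0.3125 = 4.609 in².
A_nv = (14.75 − 4.5·1.1875) × 0.3125 = 2.939 in².
A_nt = (2 − 0.5·1.1875) × 0.3125 = 0.4395 in².
0.6 F_u A_nv = 114.6 kips; 0.6 F_y A_gv = 138.3 kips → shear rupture governs the shear term.
R_n = 114.6 + 1.0 × 65 × 0.4395 = 143.2 kips.
Allowable strength R_n/Ω = 143.2 / 2 = 71.6 kips.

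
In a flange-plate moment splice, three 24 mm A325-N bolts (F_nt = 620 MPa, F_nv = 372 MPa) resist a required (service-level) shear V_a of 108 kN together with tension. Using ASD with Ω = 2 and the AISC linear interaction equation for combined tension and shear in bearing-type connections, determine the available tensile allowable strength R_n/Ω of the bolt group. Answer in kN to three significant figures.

367 kN

A_b = π·24²/4 = 452.4 mm²; f_rv = 108 × 1000 / (3 × 452.4) = 79.58 MPa.
F'_nt = 1.3 F_nt − (Ω F_nt / F_nv) f_rv = 1.3·620 − (2·620/372)·79.58 = 540.7 MPa, capped at F_nt → F'_nt = 540.7 MPa.
R_n = F'_nt · A_b · n = 540.7 × 452.4 × 3 / 1000 = 733.9 kN.
Allowable strength R_n/Ω = 733.9 / 2 = 367 kN.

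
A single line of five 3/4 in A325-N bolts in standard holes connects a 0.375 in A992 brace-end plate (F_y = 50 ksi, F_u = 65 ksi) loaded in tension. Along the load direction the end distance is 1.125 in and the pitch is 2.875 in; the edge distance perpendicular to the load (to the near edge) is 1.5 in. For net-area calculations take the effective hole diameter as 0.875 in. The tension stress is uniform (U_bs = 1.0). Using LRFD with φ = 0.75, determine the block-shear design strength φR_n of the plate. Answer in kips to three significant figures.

Shear plane L_v = 1.125 + 4·2.875 = 12.62 in; A_gv = 12.62 × 0.375 = 4.734 in².
A_nv = (12.62 − 4.5·0.875) × 0.375 = 3.258 in².
A_nt = (1.5 − 0.5·0.875) × 0.375 = 0.3984 in².
0.6 F_u A_nv = 127.1 kips; 0.6 F_y A_gv = 142 kips → shear rupture governs the shear term.
R_n = 127.1 + 1.0 × 65 × 0.3984 = 153 kips.
Design strength φR_n = 0.75 × 153 = 115 kips.

115 kips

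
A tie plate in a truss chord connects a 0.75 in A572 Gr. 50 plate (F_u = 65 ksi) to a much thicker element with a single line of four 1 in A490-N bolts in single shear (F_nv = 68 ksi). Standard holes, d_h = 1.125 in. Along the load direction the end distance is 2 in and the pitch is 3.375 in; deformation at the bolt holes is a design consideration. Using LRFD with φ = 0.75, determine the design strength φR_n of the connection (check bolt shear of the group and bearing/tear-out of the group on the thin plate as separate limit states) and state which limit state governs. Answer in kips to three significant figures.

Bolt shear: A_b = π·1²/4 = 0.7854 in²; R_n = 68 × 0.7854 × 4 × 1 = 213.6 kips → 0.75 × 213.6 = 160 kips.
Bearing (1.2 l_c t F_u ≤ 2.4 d t F_u): upper limit = 2.4·1·0.75·65 = 117 kips.
  Edge l_c = 2 − 1.125/2 = 1.438 → r_n = 84.09 kips; interior l_c = 3.375 − 1.125 = 2.25 → r_n = 117 kips.
  R_n,bearing = 1·84.09 + 3·117 = 435.1 kips → 0.75 × 435.1 = 326 kips.
Bolt shear governs: 160 kips.

160 kips (bolt shear governs)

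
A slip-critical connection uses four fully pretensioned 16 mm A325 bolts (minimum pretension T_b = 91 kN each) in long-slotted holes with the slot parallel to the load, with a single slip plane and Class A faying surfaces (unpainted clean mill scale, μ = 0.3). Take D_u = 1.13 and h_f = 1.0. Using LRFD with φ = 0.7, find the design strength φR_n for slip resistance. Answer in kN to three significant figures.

R_n = μ · D_u · h_f · T_b · n_s · n_b = 0.3 × 1.13 × 1.0 × 91 × 1 × 4 = 123.4 kN.
Design strength φR_n = 0.7 × 123.4 = 86.4 kN.

86.4 kN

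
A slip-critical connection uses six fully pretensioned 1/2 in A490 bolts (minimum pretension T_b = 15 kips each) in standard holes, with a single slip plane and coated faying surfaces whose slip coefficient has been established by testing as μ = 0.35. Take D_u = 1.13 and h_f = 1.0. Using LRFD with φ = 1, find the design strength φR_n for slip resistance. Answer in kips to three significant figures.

35.6 kips

R_n = μ · D_u · h_f · T_b · n_s · n_b = 0.35 × 1.13 × 1.0 × 15 × 1 × 6 = 35.59 kips.
Design strength φR_n = 1 × 35.59 = 35.6 kips.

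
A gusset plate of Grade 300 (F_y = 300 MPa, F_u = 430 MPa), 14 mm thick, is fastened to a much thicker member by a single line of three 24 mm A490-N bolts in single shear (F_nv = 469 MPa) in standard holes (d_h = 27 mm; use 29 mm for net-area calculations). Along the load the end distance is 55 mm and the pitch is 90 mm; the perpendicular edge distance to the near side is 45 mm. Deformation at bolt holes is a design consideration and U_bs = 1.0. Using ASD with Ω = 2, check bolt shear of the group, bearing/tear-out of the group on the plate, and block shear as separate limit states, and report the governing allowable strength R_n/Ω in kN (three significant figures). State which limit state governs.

318 kN (bolt shear governs)

Bolt shear: A_b = π·24²/4 = 452.4 mm²; R_n = 469 × 452.4 × 3 × 1 / 1000 = 636.5 kN → 636.5 / 2 = 318 kN.
Bearing: edge l_c = 41.5, r_n = 299.8 kN; interior l_c = 63, r_n = 346.8 kN; R_n = 299.8 + 2·346.8 = 993.3 kN → 497 kN.
Block shear: A_gv = 3290, A_nv = 2275, A_nt = 427 mm²; R_n = min(0.6F_uA_nv, 0.6F_yA_gv) + U_bs·F_u·A_nt = 770.6 kN → 385 kN.
Bolt shear governs: 318 kN.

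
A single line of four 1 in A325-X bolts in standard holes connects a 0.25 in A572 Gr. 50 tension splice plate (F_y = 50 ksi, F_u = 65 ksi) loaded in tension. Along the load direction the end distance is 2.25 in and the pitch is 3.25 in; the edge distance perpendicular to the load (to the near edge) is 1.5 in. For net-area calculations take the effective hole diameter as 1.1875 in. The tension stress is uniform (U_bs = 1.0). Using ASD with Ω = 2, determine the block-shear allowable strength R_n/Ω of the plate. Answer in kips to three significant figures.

45.6 kips

Shear plane L_v = 2.25 + 3·3.25 = 12 in; A_gv = 12 × 0.25 = 3 in².
A_nv = (12 − 3.5·1.1875) × 0.25 = 1.961 in².
A_nt = (1.5 − 0.5·1.1875) × 0.25 = 0.2266 in².
0.6 F_u A_nv = 76.48 kips; 0.6 F_y A_gv = 90 kips → shear rupture governs the shear term.
R_n = 76.48 + 1.0 × 65 × 0.2266 = 91.2 kips.
Allowable strength R_n/Ω = 91.2 / 2 = 45.6 kips.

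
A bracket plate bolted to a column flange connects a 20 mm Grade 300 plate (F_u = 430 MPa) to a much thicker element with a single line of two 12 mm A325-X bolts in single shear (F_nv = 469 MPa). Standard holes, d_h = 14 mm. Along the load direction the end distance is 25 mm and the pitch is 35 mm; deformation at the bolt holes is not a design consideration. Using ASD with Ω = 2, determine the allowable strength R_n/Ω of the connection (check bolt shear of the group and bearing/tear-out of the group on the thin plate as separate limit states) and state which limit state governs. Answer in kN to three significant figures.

Bolt shear: A_b = π·12²/4 = 113.1 mm²; R_n = 469 × 113.1 × 2 × 1 / 1000 = 106.1 kN → 106.1 / 2 = 53 kN.
Bearing (1.5 l_c t F_u ≤ 3.0 d t F_u): upper limit = 3.0·12·20·430 / 1000 = 309.6 kN.
  Edge l_c = 25 − 14/2 = 18 → r_n = 232.2 kN; interior l_c = 35 − 14 = 21 → r_n = 270.9 kN.
  R_n,bearing = 1·232.2 + 1·270.9 = 503.1 kN → 503.1 / 2 = 252 kN.
Bolt shear governs: 53 kN.

53 kN (bolt shear governs)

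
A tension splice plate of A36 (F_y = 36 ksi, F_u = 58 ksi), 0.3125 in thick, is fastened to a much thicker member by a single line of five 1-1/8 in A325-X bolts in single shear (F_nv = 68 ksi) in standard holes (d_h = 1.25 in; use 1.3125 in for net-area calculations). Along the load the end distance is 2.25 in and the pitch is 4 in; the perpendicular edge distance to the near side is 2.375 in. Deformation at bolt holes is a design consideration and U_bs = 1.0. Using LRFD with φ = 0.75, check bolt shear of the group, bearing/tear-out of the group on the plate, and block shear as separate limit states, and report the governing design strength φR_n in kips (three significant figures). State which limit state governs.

Bolt shear: A_b = π·1.125²/4 = 0.994 in²; R_n = 68 × 0.994 × 5 × 1 = 338 kips → 0.75 × 338 = 253 kips.
Bearing: edge l_c = 1.625, r_n = 35.34 kips; interior l_c = 2.75, r_n = 48.94 kips; R_n = 35.34 + 4·48.94 = 231.1 kips → 173 kips.
Block shear: A_gv = 5.703, A_nv = 3.857, A_nt = 0.5371 in²; R_n = min(0.6F_uA_nv, 0.6F_yA_gv) + U_bs·F_u·A_nt = 154.3 kips → 116 kips.
Block shear governs: 116 kips.

116 kips (block shear governs)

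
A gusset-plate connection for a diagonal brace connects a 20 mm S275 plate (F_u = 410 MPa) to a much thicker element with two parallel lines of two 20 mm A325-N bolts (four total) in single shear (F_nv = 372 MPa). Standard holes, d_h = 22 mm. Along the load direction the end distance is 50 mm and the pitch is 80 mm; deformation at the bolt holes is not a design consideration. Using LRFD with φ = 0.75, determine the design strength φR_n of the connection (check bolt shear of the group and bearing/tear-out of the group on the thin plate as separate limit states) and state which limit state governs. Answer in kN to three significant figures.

351 kN (bolt shear governs)

Bolt shear: A_b = π·20²/4 = 314.2 mm²; R_n = 372 × 314.2 × 4 × 1 / 1000 = 467.5 kN → 0.75 × 467.5 = 351 kN.
Bearing (1.5 l_c t F_u ≤ 3.0 d t F_u): upper limit = 3.0·20·20·410 / 1000 = 492 kN.
  Edge l_c = 50 − 22/2 = 39 → r_n = 479.7 kN; interior l_c = 80 − 22 = 58 → r_n = 492 kN.
  R_n,bearing = 2·479.7 + 2·492 = 1943 kN → 0.75 × 1943 = 1460 kN.
Bolt shear governs: 351 kN.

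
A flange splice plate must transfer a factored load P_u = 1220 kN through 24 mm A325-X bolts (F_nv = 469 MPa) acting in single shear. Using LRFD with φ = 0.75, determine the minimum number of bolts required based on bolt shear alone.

A_b = π·24²/4 = 452.4 mm².
Per-bolt design strength φR_n = 0.75 × 469 × 452.4 × 1 / 1000 = 159.1 kN.
n ≥ 1220 / 159.1 = 7.667 → use 8 bolts.

8 bolts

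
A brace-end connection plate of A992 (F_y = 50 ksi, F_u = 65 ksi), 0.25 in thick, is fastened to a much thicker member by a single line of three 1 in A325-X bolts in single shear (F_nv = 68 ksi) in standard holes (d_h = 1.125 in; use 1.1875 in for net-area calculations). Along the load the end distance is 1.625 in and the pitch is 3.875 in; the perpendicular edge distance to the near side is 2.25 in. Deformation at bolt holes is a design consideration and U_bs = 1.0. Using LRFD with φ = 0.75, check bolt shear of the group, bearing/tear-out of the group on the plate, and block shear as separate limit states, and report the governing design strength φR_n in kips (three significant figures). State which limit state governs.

67 kips (block shear governs)

Bolt shear: A_b = π·1²/4 = 0.7854 in²; R_n = 68 × 0.7854 × 3 × 1 = 160.2 kips → 0.75 × 160.2 = 120 kips.
Bearing: edge l_c = 1.062, r_n = 20.72 kips; interior l_c = 2.75, r_n = 39 kips; R_n = 20.72 + 2·39 = 98.72 kips → 74 kips.
Block shear: A_gv = 2.344, A_nv = 1.602, A_nt = 0.4141 in²; R_n = min(0.6F_uA_nv, 0.6F_yA_gv) + U_bs·F_u·A_nt = 89.38 kips → 67 kips.
Block shear governs: 67 kips.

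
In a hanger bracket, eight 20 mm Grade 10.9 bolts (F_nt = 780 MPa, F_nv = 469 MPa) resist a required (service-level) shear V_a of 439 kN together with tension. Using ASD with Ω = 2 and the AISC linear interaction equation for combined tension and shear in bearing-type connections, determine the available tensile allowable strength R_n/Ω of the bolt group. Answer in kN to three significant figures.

544 kN

A_b = π·20²/4 = 314.2 mm²; f_rv = 439 × 1000 / (8 × 314.2) = 174.7 MPa.
F'_nt = 1.3 F_nt − (Ω F_nt / F_nv) f_rv = 1.3·780 − (2·780/469)·174.7 = 433 MPa, capped at F_nt → F'_nt = 433 MPa.
R_n = F'_nt · A_b · n = 433 × 314.2 × 8 / 1000 = 1088 kN.
Allowable strength R_n/Ω = 1088 / 2 = 544 kN.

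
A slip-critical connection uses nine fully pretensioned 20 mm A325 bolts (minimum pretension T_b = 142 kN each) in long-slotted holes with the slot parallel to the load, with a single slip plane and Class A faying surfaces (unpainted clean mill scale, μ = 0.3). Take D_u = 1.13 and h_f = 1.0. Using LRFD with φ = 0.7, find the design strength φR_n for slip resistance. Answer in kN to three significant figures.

R_n = μ · D_u · h_f · T_b · n_s · n_b = 0.3 × 1.13 × 1.0 × 142 × 1 × 9 = 433.2 kN.
Design strength φR_n = 0.7 × 433.2 = 303 kN.

303 kN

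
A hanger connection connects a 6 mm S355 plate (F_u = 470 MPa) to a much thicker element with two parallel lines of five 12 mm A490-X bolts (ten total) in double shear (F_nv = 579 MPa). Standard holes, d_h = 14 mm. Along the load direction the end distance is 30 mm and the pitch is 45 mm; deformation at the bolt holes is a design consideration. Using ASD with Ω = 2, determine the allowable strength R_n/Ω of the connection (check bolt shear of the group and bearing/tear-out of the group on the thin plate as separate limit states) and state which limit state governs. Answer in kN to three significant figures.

Bolt shear: A_b = π·12²/4 = 113.1 mm²; R_n = 579 × 113.1 × 10 × 2 / 1000 = 1310 kN → 1310 / 2 = 655 kN.
Bearing (1.2 l_c t F_u ≤ 2.4 d t F_u): upper limit = 2.4·12·6·470 / 1000 = 81.22 kN.
  Edge l_c = 30 − 14/2 = 23 → r_n = 77.83 kN; interior l_c = 45 − 14 = 31 → r_n = 81.22 kN.
  R_n,bearing = 2·77.83 + 8·81.22 = 805.4 kN → 805.4 / 2 = 403 kN.
Bearing governs: 403 kN.

403 kN (bearing governs)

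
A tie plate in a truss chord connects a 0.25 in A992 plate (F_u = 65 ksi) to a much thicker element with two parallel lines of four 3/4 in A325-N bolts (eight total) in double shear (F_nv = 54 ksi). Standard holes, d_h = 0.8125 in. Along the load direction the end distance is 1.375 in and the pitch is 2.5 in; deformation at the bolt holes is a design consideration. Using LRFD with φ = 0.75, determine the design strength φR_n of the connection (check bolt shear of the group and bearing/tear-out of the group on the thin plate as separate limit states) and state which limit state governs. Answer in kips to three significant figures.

Bolt shear: A_b = π·0.75²/4 = 0.4418 in²; R_n = 54 × 0.4418 × 8 × 2 = 381.7 kips → 0.75 × 381.7 = 286 kips.
Bearing (1.2 l_c t F_u ≤ 2.4 d t F_u): upper limit = 2.4·0.75·0.25·65 = 29.25 kips.
  Edge l_c = 1.375 − 0.8125/2 = 0.9688 → r_n = 18.89 kips; interior l_c = 2.5 − 0.8125 = 1.688 → r_n = 29.25 kips.
  R_n,bearing = 2·18.89 + 6·29.25 = 213.3 kips → 0.75 × 213.3 = 160 kips.
Bearing governs: 160 kips.

160 kips (bearing governs)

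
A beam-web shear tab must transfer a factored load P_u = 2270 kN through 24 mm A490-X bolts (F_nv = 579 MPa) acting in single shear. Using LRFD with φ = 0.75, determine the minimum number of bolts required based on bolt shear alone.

12 bolts

A_b = π·24²/4 = 452.4 mm².
Per-bolt design strength φR_n = 0.75 × 579 × 452.4 × 1 / 1000 = 196.5 kN.
n ≥ 2270 / 196.5 = 11.56 → use 12 bolts.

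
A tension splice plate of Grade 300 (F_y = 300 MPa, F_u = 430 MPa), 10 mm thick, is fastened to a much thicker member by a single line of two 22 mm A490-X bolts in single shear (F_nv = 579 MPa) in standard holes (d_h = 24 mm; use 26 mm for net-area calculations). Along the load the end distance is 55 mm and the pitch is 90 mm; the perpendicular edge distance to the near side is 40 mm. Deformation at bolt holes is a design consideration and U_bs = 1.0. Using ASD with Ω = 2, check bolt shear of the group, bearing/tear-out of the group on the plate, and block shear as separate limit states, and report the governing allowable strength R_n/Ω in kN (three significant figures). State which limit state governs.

Bolt shear: A_b = π·22²/4 = 380.1 mm²; R_n = 579 × 380.1 × 2 × 1 / 1000 = 440.2 kN → 440.2 / 2 = 220 kN.
Bearing: edge l_c = 43, r_n = 221.9 kN; interior l_c = 66, r_n = 227 kN; R_n = 221.9 + 1·227 = 448.9 kN → 224 kN.
Block shear: A_gv = 1450, A_nv = 1060, A_nt = 270 mm²; R_n = min(0.6F_uA_nv, 0.6F_yA_gv) + U_bs·F_u·A_nt = 377.1 kN → 189 kN.
Block shear governs: 189 kN.

189 kN (block shear governs)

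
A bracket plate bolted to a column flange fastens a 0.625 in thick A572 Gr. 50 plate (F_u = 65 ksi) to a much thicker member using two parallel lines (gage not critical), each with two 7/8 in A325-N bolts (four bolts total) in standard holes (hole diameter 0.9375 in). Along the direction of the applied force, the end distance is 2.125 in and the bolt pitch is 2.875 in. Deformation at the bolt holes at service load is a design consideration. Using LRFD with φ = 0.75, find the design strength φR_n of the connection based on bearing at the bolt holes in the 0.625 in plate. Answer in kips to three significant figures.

Per bolt r_n = 1.2 l_c t F_u ≤ 2.4 d t F_u; upper limit = 2.4 × 0.875 × 0.625 × 65 = 85.31 kips.
Edge bolt: l_c = 2.125 − 0.9375/2 = 1.656 in → 1.2 × 1.656 × 0.625 × 65 = 80.74 → r_n = 80.74 kips.
Interior bolts: l_c = 2.875 − 0.9375 = 1.938 in → 1.2 × 1.938 × 0.625 × 65 = 94.45 → r_n = 85.31 kips.
R_n = 2 × 80.74 + 2 × 85.31 = 332.1 kips.
Design strength φR_n = 0.75 × 332.1 = 249 kips.

249 kips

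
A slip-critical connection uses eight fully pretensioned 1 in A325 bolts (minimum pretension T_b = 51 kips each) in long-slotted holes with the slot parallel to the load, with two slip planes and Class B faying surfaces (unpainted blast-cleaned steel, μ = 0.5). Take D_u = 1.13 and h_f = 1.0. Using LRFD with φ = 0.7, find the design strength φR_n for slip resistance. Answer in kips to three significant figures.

323 kips

R_n = μ · D_u · h_f · T_b · n_s · n_b = 0.5 × 1.13 × 1.0 × 51 × 2 × 8 = 461 kips.
Design strength φR_n = 0.7 × 461 = 323 kips.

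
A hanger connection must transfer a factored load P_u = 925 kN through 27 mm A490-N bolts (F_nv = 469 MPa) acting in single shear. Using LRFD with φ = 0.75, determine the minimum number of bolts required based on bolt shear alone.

5 bolts

A_b = π·27²/4 = 572.6 mm².
Per-bolt design strength φR_n = 0.75 × 469 × 572.6 × 1 / 1000 = 201.4 kN.
n ≥ 925 / 201.4 = 4.593 → use 5 bolts.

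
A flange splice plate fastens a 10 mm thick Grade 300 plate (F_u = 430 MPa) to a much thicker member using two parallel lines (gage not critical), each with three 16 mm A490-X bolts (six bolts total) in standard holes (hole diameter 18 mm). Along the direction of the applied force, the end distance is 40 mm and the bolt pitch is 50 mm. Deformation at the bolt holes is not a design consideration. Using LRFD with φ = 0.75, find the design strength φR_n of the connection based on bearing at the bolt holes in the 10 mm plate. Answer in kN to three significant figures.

Per bolt r_n = 1.5 l_c t F_u ≤ 3.0 d t F_u; upper limit = 3.0 × 16 × 10 × 430 / 1000 = 206.4 kN.
Edge bolt: l_c = 40 − 18/2 = 31 mm → 1.5 × 31 × 10 × 430 / 1000 = 200 → r_n = 200 kN.
Interior bolts: l_c = 50 − 18 = 32 mm → 1.5 × 32 × 10 × 430 / 1000 = 206.4 → r_n = 206.4 kN.
R_n = 2 × 200 + 4 × 206.4 = 1226 kN.
Design strength φR_n = 0.75 × 1226 = 919 kN.

919 kN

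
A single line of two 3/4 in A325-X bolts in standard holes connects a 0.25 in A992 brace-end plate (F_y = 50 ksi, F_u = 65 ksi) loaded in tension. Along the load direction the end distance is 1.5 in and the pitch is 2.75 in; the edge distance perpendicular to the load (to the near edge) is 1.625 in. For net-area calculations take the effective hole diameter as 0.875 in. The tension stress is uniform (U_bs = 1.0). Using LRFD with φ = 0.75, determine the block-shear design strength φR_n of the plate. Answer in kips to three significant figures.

36 kips

Shear plane L_v = 1.5 + 1·2.75 = 4.25 in; A_gv = 4.25 × 0.25 = 1.062 in².
A_nv = (4.25 − 1.5·0.875) × 0.25 = 0.7344 in².
A_nt = (1.625 − 0.5·0.875) × 0.25 = 0.2969 in².
0.6 F_u A_nv = 28.64 kips; 0.6 F_y A_gv = 31.88 kips → shear rupture governs the shear term.
R_n = 28.64 + 1.0 × 65 × 0.2969 = 47.94 kips.
Design strength φR_n = 0.75 × 47.94 = 36 kips.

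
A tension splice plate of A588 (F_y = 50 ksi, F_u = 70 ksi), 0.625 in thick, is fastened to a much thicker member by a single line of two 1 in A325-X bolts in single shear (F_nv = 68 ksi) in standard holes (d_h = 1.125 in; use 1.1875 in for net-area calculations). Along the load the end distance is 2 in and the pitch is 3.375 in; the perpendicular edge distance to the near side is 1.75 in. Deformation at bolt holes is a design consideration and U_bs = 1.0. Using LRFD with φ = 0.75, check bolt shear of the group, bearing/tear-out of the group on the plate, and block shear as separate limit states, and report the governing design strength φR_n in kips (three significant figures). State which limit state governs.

80.1 kips (bolt shear governs)

Bolt shear: A_b = π·1²/4 = 0.7854 in²; R_n = 68 × 0.7854 × 2 × 1 = 106.8 kips → 0.75 × 106.8 = 80.1 kips.
Bearing: edge l_c = 1.438, r_n = 75.47 kips; interior l_c = 2.25, r_n = 105 kips; R_n = 75.47 + 1·105 = 180.5 kips → 135 kips.
Block shear: A_gv = 3.359, A_nv = 2.246, A_nt = 0.7227 in²; R_n = min(0.6F_uA_nv, 0.6F_yA_gv) + U_bs·F_u·A_nt = 144.9 kips → 109 kips.
Bolt shear governs: 80.1 kips.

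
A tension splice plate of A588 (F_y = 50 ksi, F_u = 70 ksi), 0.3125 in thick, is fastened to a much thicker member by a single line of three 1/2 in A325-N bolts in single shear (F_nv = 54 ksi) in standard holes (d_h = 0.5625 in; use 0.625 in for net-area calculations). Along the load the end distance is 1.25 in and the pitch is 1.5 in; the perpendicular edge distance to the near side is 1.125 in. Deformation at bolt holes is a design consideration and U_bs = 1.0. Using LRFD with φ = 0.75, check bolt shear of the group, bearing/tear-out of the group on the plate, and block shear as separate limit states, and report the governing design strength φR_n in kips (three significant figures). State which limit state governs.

Bolt shear: A_b = π·0.5²/4 = 0.1963 in²; R_n = 54 × 0.1963 × 3 × 1 = 31.81 kips → 0.75 × 31.81 = 23.9 kips.
Bearing: edge l_c = 0.9688, r_n = 25.43 kips; interior l_c = 0.9375, r_n = 24.61 kips; R_n = 25.43 + 2·24.61 = 74.65 kips → 56 kips.
Block shear: A_gv = 1.328, A_nv = 0.8398, A_nt = 0.2539 in²; R_n = min(0.6F_uA_nv, 0.6F_yA_gv) + U_bs·F_u·A_nt = 53.05 kips → 39.8 kips.
Bolt shear governs: 23.9 kips.

23.9 kips (bolt shear governs)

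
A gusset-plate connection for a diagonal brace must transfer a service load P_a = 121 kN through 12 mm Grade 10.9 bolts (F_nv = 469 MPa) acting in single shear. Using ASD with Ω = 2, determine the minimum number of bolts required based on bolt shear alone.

A_b = π·12²/4 = 113.1 mm².
Per-bolt allowable strength R_n/Ω = 469 × 113.1 × 1 / 1000 / 2 = 26.52 kN.
n ≥ 121 / 26.52 = 4.562 → use 5 bolts.

5 bolts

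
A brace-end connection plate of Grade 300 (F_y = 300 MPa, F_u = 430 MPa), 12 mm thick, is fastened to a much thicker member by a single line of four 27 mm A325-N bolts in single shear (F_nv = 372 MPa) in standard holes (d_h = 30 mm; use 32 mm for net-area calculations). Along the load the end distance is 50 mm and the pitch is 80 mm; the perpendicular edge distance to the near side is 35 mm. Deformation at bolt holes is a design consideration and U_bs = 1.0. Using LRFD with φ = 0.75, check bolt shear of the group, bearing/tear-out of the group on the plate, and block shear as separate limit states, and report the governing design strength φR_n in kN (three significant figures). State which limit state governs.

487 kN (block shear governs)

Bolt shear: A_b = π·27²/4 = 572.6 mm²; R_n = 372 × 572.6 × 4 × 1 / 1000 = 852 kN → 0.75 × 852 = 639 kN.
Bearing: edge l_c = 35, r_n = 216.7 kN; interior l_c = 50, r_n = 309.6 kN; R_n = 216.7 + 3·309.6 = 1146 kN → 859 kN.
Block shear: A_gv = 3480, A_nv = 2136, A_nt = 228 mm²; R_n = min(0.6F_uA_nv, 0.6F_yA_gv) + U_bs·F_u·A_nt = 649.1 kN → 487 kN.
Block shear governs: 487 kN.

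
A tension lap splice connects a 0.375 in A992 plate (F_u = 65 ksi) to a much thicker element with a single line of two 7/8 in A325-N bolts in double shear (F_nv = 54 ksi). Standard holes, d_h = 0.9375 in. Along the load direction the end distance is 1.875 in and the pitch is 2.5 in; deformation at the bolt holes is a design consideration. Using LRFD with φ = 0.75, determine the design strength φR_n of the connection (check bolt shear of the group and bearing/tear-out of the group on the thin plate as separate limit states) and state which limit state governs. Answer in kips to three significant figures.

Bolt shear: A_b = π·0.875²/4 = 0.6013 in²; R_n = 54 × 0.6013 × 2 × 2 = 129.9 kips → 0.75 × 129.9 = 97.4 kips.
Bearing (1.2 l_c t F_u ≤ 2.4 d t F_u): upper limit = 2.4·0.875·0.375·65 = 51.19 kips.
  Edge l_c = 1.875 − 0.9375/2 = 1.406 → r_n = 41.13 kips; interior l_c = 2.5 − 0.9375 = 1.562 → r_n = 45.7 kips.
  R_n,bearing = 1·41.13 + 1·45.7 = 86.84 kips → 0.75 × 86.84 = 65.1 kips.
Bearing governs: 65.1 kips.

65.1 kips (bearing governs)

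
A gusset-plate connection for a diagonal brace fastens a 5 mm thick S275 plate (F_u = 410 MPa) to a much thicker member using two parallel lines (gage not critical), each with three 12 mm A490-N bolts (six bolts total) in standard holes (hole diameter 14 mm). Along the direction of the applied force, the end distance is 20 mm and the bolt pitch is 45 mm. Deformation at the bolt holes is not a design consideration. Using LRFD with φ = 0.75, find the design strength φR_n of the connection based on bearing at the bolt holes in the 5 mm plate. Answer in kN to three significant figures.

281 kN

Per bolt r_n = 1.5 l_c t F_u ≤ 3.0 d t F_u; upper limit = 3.0 × 12 × 5 × 410 / 1000 = 73.8 kN.
Edge bolt: l_c = 20 − 14/2 = 13 mm → 1.5 × 13 × 5 × 410 / 1000 = 39.98 → r_n = 39.98 kN.
Interior bolts: l_c = 45 − 14 = 31 mm → 1.5 × 31 × 5 × 410 / 1000 = 95.33 → r_n = 73.8 kN.
R_n = 2 × 39.98 + 4 × 73.8 = 375.1 kN.
Design strength φR_n = 0.75 × 375.1 = 281 kN.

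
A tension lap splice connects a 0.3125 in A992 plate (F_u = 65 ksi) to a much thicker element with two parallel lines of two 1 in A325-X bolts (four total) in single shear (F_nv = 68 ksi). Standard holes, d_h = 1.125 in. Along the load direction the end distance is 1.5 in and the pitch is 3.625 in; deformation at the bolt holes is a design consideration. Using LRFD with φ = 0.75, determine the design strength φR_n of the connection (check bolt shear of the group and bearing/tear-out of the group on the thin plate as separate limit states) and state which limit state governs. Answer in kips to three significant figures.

107 kips (bearing governs)

Bolt shear: A_b = π·1²/4 = 0.7854 in²; R_n = 68 × 0.7854 × 4 × 1 = 213.6 kips → 0.75 × 213.6 = 160 kips.
Bearing (1.2 l_c t F_u ≤ 2.4 d t F_u): upper limit = 2.4·1·0.3125·65 = 48.75 kips.
  Edge l_c = 1.5 − 1.125/2 = 0.9375 → r_n = 22.85 kips; interior l_c = 3.625 − 1.125 = 2.5 → r_n = 48.75 kips.
  R_n,bearing = 2·22.85 + 2·48.75 = 143.2 kips → 0.75 × 143.2 = 107 kips.
Bearing governs: 107 kips.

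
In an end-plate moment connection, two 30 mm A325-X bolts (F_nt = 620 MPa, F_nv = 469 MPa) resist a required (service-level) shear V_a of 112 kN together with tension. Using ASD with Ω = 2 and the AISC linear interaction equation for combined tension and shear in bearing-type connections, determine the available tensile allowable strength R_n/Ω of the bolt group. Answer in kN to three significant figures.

A_b = π·30²/4 = 706.9 mm²; f_rv = 112 × 1000 / (2 × 706.9) = 79.22 MPa.
F'_nt = 1.3 F_nt − (Ω F_nt / F_nv) f_rv = 1.3·620 − (2·620/469)·79.22 = 596.5 MPa, capped at F_nt → F'_nt = 596.5 MPa.
R_n = F'_nt · A_b · n = 596.5 × 706.9 × 2 / 1000 = 843.3 kN.
Allowable strength R_n/Ω = 843.3 / 2 = 422 kN.

422 kN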